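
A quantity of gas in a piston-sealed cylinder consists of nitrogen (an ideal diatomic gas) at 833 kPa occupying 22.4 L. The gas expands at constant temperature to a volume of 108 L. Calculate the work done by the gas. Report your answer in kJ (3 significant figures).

Isothermal: W = nRT ln(V₂/V₁) = P₁V₁ ln(V₂/V₁).
P₁V₁ = (833 kPa)(22.4 L) = 18659 J.
W = 18659 × ln(108/22.4) = 18659 × 1.573
W_by_gas = 29352 J.

W ≈ 29.4 kJ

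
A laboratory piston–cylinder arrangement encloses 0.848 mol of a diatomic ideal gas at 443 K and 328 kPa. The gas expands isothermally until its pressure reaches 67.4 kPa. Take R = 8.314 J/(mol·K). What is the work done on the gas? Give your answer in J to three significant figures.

W ≈ -4940 J

Isothermal process: W = nRT ln(V₂/V₁) = nRT ln(P₁/P₂).
W = (0.848)(8.314)(443) × ln(328/67.4)
  = 3123 × ln(4.866) = 3123 × 1.582
W_by_gas = 4942 J; work on gas = −W_by = -4942 J.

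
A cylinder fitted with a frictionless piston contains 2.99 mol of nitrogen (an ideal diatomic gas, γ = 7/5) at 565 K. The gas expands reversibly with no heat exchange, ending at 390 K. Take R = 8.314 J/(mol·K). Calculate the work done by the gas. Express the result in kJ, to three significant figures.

W ≈ 10.9 kJ

Adiabatic ⇒ Q = 0, so W_by = −ΔU = nCᵥ(T₁ − T₂).
Cᵥ = 5R/2 = 20.79 J/(mol·K).
W = (2.99)(20.79)(565 − 390) = 10876 J.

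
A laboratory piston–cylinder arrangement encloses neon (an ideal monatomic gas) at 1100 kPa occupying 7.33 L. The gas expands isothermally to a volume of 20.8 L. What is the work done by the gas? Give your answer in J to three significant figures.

W ≈ 8410 J

Isothermal: W = nRT ln(V₂/V₁) = P₁V₁ ln(V₂/V₁).
P₁V₁ = (1100 kPa)(7.33 L) = 8063 J.
W = 8063 × ln(20.8/7.33) = 8063 × 1.043
W_by_gas = 8410 J.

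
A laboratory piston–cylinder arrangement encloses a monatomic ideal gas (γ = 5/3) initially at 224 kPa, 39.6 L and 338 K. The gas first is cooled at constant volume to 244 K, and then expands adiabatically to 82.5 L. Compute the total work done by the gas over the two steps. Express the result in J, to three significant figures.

Step 1 (isochoric): W = 0 (constant volume).
After step 1: P = 161.7 kPa (V unchanged).
Step 2 (adiabatic): W = (P₁V₁ − P₂V₂)/(γ−1) = (6403 − 3926)/0.667 = 3717 J.
W_total = 0 + 3717 = 3717 J.

W_total ≈ 3720 J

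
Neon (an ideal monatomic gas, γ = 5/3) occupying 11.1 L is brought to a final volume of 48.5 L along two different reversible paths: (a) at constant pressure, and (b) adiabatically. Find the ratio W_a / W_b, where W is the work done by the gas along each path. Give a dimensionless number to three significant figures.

Path (a) isobaric: W = P₁(V₂ − V₁) → W_a/(P₁V₁) = 3.369.
Path (b) adiabatic: W = P₁V₁(1 − (V₁/V₂)^(γ−1))/(γ−1) → W_b/(P₁V₁) = 0.9388.
W_a / W_b = 3.369 / 0.9388 = 3.589.

W_a / W_b ≈ 3.59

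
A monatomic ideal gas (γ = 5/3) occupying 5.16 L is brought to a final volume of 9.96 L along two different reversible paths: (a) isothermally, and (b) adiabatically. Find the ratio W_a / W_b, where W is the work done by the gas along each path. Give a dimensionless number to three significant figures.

W_a / W_b ≈ 1.24

Path (a) isothermal: W = P₁V₁ ln(V₂/V₁) → W_a/(P₁V₁) = 0.6576.
Path (b) adiabatic: W = P₁V₁(1 − (V₁/V₂)^(γ−1))/(γ−1) → W_b/(P₁V₁) = 0.5324.
W_a / W_b = 0.6576 / 0.5324 = 1.235.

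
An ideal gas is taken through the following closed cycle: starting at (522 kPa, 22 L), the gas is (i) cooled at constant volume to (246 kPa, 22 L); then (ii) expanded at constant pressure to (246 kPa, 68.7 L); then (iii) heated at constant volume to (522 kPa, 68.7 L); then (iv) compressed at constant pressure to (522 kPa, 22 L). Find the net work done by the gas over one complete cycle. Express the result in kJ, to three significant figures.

Constant-volume legs do no work.
W(ii) = (246)(68.7 − 22) = 11488 J; W(iv) = (522)(22 − 68.7) = -24377 J.
W_net = 11488 − 24377 = -12889 J (the counter-clockwise enclosed area).

W_net ≈ -12.9 kJ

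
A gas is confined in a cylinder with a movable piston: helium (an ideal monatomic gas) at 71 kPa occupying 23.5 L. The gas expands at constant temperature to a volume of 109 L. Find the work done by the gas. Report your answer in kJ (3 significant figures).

W ≈ 2.56 kJ

Isothermal: W = nRT ln(V₂/V₁) = P₁V₁ ln(V₂/V₁).
P₁V₁ = (71 kPa)(23.5 L) = 1668 J.
W = 1668 × ln(109/23.5) = 1668 × 1.534
W_by_gas = 2560 J.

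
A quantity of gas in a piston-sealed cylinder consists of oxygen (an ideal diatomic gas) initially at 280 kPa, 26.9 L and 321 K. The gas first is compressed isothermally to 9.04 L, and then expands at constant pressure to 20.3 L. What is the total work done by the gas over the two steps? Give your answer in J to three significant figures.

Step 1 (isothermal): W = P₁V₁ ln(V₂/V₁) = (7532) ln(9.04/26.9) = -8213 J.
After step 1: P = 833.2 kPa, V = 9.04 L, T = 321 K.
Step 2 (isobaric): W = PΔV = (833.2 kPa)(20.3 − 9.04 L) = 9382 J.
W_total = -8213 + 9382 = 1168 J.

W_total ≈ 1170 J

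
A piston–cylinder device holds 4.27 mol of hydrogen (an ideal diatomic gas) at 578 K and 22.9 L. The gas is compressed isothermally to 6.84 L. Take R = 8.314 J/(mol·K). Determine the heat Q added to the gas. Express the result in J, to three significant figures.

Q ≈ -24800 J

Isothermal ⇒ ΔU = 0, so Q = W = nRT ln(V₂/V₁).
Q = (4.27)(8.314)(578) ln(6.84/22.9) = 20519 × -1.208 = -24795 J.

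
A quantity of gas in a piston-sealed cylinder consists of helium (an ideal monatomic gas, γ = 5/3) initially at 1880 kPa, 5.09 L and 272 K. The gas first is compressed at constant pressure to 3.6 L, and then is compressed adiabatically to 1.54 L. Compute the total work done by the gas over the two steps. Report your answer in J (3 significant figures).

W_total ≈ -10500 J

Step 1 (isobaric): W = PΔV = (1880 kPa)(3.6 − 5.09 L) = -2801 J.
After step 1: P = 1880 kPa, V = 3.6 L, T = 192.4 K.
Step 2 (adiabatic): W = (P₁V₁ − P₂V₂)/(γ−1) = (6768 − 11921)/0.667 = -7730 J.
W_total = -2801 − 7730 = -10531 J.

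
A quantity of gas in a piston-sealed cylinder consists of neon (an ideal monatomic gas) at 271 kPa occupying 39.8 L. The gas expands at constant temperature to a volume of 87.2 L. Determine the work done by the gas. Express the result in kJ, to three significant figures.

W ≈ 8.46 kJ

Isothermal: W = nRT ln(V₂/V₁) = P₁V₁ ln(V₂/V₁).
P₁V₁ = (271 kPa)(39.8 L) = 10786 J.
W = 10786 × ln(87.2/39.8) = 10786 × 0.7843
W_by_gas = 8460 J.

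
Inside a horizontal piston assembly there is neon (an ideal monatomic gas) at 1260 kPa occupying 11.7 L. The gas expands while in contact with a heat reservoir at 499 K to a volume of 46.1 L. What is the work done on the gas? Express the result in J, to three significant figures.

Isothermal: W = nRT ln(V₂/V₁) = P₁V₁ ln(V₂/V₁).
P₁V₁ = (1260 kPa)(11.7 L) = 14742 J.
W = 14742 × ln(46.1/11.7) = 14742 × 1.371
W_by_gas = 20215 J; work on gas = −W_by = -20215 J.

W ≈ -20200 J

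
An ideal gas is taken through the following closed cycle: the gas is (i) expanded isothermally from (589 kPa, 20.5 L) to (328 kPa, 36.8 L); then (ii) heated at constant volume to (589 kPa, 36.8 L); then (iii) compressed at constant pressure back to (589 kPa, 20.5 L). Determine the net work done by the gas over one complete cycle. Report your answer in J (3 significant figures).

Leg (i): W = PᵢVᵢ ln(V_f/Vᵢ) = (12074) ln(36.8/20.5) = 7064 J.
Leg (ii): W = 0.
Leg (iii): W = PΔV = (589)(20.5 − 36.8) = -9601 J.
W_net = 7064 − 9601 = -2536 J.

W_net ≈ -2540 J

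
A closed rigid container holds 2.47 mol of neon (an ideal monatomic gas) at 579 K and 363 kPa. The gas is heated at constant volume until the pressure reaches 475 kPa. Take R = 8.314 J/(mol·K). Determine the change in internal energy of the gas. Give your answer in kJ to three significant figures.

ΔU ≈ 5.50 kJ

Constant volume ⇒ W = 0, so Q = ΔU = nCᵥΔT with Cᵥ = 3R/2 = 12.47 J/(mol·K).
At constant V, T₂/T₁ = P₂/P₁ ⇒ ΔT = T₁(P₂/P₁ − 1) = 579·(475/363 − 1) = 178.6 K.
ΔU = (2.47)(12.47)(178.6) = 5503 J.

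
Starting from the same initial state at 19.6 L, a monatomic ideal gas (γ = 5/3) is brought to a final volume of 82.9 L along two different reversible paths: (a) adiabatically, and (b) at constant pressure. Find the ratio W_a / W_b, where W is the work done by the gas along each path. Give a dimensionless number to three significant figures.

Path (a) adiabatic: W = P₁V₁(1 − (V₁/V₂)^(γ−1))/(γ−1) → W_a/(P₁V₁) = 0.9265.
Path (b) isobaric: W = P₁(V₂ − V₁) → W_b/(P₁V₁) = 3.23.
W_a / W_b = 0.9265 / 3.23 = 0.2869.

W_a / W_b ≈ 0.287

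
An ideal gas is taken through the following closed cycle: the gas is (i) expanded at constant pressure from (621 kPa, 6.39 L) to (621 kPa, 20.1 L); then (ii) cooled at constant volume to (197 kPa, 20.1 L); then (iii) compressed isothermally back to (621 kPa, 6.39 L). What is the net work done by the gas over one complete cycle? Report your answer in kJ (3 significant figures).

Leg (i): W = PΔV = (621)(20.1 − 6.39) = 8514 J.
Leg (ii): W = 0.
Leg (iii): W = PᵢVᵢ ln(V_f/Vᵢ) = (3960) ln(6.39/20.1) = -4538 J.
W_net = 8514 − 4538 = 3976 J.

W_net ≈ 3.98 kJ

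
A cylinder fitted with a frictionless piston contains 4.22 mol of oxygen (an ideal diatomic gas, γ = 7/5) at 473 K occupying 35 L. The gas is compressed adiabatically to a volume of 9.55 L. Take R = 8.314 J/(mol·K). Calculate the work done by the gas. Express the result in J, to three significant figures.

Adiabatic: TV^(γ−1) = const with γ = 7/5.
T₂ = T₁ (V₁/V₂)^(γ−1) = 473 × (35/9.55)^0.4 = 473 × 1.681 = 795.2 K.
W_by = nCᵥ(T₁ − T₂) = (4.22)(20.79)(473 − 795.2) = -28263 J.

W ≈ -28300 J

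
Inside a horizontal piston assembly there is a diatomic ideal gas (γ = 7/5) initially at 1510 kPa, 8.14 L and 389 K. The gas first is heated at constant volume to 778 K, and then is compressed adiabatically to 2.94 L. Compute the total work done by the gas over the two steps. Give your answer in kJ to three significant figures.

W_total ≈ -30.9 kJ

Step 1 (isochoric): W = 0 (constant volume).
After step 1: P = 3020 kPa (V unchanged).
Step 2 (adiabatic): W = (P₁V₁ − P₂V₂)/(γ−1) = (24583 − 36944)/0.4 = -30903 J.
W_total = 0 − 30903 = -30903 J.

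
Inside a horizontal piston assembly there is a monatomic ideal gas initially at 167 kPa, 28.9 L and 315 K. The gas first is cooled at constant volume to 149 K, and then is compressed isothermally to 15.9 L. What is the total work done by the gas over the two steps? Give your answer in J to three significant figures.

W_total ≈ -1360 J

Step 1 (isochoric): W = 0 (constant volume).
After step 1: P = 78.99 kPa (V unchanged).
Step 2 (isothermal): W = P₁V₁ ln(V₂/V₁) = (2283) ln(15.9/28.9) = -1364 J.
W_total = 0 − 1364 = -1364 J.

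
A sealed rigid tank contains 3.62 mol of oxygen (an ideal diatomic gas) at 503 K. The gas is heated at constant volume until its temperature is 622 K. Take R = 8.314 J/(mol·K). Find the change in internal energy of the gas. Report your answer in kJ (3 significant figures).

Constant volume ⇒ W = 0, so Q = ΔU = nCᵥΔT with Cᵥ = 5R/2 = 20.79 J/(mol·K).
ΔU = (3.62)(20.79)(622 − 503) = 8954 J.

ΔU ≈ 8.95 kJ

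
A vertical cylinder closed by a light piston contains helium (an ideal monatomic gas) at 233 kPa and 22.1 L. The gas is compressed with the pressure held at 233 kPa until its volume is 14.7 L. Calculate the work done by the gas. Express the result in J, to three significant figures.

Isobaric: W = P ΔV.
W = (233 kPa)(14.7 − 22.1 L) = (233)(-7.4) = -1724 J.

W ≈ -1720 J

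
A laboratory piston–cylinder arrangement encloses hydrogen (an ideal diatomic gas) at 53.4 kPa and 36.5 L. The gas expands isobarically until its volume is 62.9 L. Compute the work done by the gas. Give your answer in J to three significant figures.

Isobaric: W = P ΔV.
W = (53.4 kPa)(62.9 − 36.5 L) = (53.4)(26.4) = 1410 J.

W ≈ 1410 J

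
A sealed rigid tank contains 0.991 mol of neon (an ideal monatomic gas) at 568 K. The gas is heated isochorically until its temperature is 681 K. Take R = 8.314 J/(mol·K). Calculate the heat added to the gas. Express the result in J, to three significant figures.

Q ≈ 1400 J

Constant volume ⇒ W = 0, so Q = ΔU = nCᵥΔT with Cᵥ = 3R/2 = 12.47 J/(mol·K).
ΔU = (0.991)(12.47)(681 − 568) = 1397 J.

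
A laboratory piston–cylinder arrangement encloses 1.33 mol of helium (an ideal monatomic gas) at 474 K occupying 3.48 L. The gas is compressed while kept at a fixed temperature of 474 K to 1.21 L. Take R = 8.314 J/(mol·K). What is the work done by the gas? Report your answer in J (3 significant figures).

W ≈ -5540 J

Isothermal: W = nRT ln(V₂/V₁).
W = (1.33)(8.314)(474) × ln(1.21/3.48)
  = 5241 × -1.056
W_by_gas = -5537 J.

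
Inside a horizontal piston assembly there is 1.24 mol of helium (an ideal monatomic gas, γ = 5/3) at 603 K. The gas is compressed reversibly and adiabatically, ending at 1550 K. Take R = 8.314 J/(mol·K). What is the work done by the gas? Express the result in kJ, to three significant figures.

Adiabatic ⇒ Q = 0, so W_by = −ΔU = nCᵥ(T₁ − T₂).
Cᵥ = 3R/2 = 12.47 J/(mol·K).
W = (1.24)(12.47)(603 − 1550) = -14644 J.

W ≈ -14.6 kJ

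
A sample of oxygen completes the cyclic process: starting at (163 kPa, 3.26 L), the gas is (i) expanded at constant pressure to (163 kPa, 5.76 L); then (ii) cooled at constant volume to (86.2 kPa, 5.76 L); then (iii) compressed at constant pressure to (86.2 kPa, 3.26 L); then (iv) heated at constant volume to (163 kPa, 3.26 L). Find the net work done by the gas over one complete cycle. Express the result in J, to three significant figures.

W_net ≈ 192 J

Constant-volume legs do no work.
W(i) = (163)(5.76 − 3.26) = 407.5 J; W(iii) = (86.2)(3.26 − 5.76) = -215.5 J.
W_net = 407.5 − 215.5 = 192 J (the clockwise enclosed area).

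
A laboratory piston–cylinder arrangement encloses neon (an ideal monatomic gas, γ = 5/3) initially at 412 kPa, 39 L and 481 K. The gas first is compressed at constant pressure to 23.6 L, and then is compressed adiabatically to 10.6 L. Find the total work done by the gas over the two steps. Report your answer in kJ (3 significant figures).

Step 1 (isobaric): W = PΔV = (412 kPa)(23.6 − 39 L) = -6345 J.
After step 1: P = 412 kPa, V = 23.6 L, T = 291.1 K.
Step 2 (adiabatic): W = (P₁V₁ − P₂V₂)/(γ−1) = (9723 − 16579)/0.667 = -10283 J.
W_total = -6345 − 10283 = -16628 J.

W_total ≈ -16.6 kJ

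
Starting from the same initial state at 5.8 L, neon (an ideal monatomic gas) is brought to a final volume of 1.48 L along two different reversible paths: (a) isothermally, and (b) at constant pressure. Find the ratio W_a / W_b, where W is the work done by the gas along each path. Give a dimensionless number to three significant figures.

Path (a) isothermal: W = P₁V₁ ln(V₂/V₁) → W_a/(P₁V₁) = -1.366.
Path (b) isobaric: W = P₁(V₂ − V₁) → W_b/(P₁V₁) = -0.7448.
W_a / W_b = -1.366 / -0.7448 = 1.834.

W_a / W_b ≈ 1.83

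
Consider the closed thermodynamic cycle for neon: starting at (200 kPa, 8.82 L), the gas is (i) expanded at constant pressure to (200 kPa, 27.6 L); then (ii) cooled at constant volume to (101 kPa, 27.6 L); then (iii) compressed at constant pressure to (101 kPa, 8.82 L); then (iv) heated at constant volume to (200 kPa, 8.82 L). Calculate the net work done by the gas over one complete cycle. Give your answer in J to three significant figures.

W_net ≈ 1860 J

Constant-volume legs do no work.
W(i) = (200)(27.6 − 8.82) = 3756 J; W(iii) = (101)(8.82 − 27.6) = -1897 J.
W_net = 3756 − 1897 = 1859 J (the clockwise enclosed area).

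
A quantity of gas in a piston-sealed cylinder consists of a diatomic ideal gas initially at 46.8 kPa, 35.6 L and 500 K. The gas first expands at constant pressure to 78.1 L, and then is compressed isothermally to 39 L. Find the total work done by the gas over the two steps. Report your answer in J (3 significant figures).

W_total ≈ -549 J

Step 1 (isobaric): W = PΔV = (46.8 kPa)(78.1 − 35.6 L) = 1989 J.
After step 1: P = 46.8 kPa, V = 78.1 L, T = 1097 K.
Step 2 (isothermal): W = P₁V₁ ln(V₂/V₁) = (3655) ln(39/78.1) = -2538 J.
W_total = 1989 − 2538 = -549.2 J.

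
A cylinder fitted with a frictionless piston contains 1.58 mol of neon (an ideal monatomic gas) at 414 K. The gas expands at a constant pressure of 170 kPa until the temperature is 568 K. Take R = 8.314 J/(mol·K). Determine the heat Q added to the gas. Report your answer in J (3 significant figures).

Q ≈ 5060 J

Isobaric: W = nRΔT = (1.58)(8.314)(154) = 2023 J.
ΔU = nCᵥΔT with Cᵥ = 3R/2: ΔU = (1.58)(12.47)(154) = 3034 J.
Q = ΔU + W = 3034 + 2023 = 5057 J.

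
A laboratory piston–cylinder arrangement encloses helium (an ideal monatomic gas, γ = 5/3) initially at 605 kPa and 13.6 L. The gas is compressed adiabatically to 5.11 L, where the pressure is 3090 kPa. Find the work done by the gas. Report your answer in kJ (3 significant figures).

Adiabatic: W = (P₁V₁ − P₂V₂)/(γ − 1) with γ = 5/3.
P₁V₁ = 8228 J, P₂V₂ = 15790 J.
W = (8228 − 15790) / 0.6667 = -11343 J.

W ≈ -11.3 kJ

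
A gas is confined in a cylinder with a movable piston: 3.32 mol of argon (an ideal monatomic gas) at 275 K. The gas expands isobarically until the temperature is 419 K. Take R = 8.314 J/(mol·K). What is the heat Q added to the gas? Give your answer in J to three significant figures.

Isobaric: W = nRΔT = (3.32)(8.314)(144) = 3975 J.
ΔU = nCᵥΔT with Cᵥ = 3R/2: ΔU = (3.32)(12.47)(144) = 5962 J.
Q = ΔU + W = 5962 + 3975 = 9937 J.

Q ≈ 9940 J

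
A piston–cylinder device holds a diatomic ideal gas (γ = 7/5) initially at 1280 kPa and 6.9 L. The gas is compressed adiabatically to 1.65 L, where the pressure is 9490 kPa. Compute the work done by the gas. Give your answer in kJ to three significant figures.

W ≈ -17.1 kJ

Adiabatic: W = (P₁V₁ − P₂V₂)/(γ − 1) with γ = 7/5.
P₁V₁ = 8832 J, P₂V₂ = 15658 J.
W = (8832 − 15658) / 0.4 = -17066 J.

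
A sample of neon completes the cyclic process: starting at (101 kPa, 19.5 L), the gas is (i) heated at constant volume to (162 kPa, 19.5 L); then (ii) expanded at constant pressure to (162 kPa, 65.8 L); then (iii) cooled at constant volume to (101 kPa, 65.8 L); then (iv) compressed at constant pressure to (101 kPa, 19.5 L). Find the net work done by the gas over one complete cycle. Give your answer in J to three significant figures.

Constant-volume legs do no work.
W(ii) = (162)(65.8 − 19.5) = 7501 J; W(iv) = (101)(19.5 − 65.8) = -4676 J.
W_net = 7501 − 4676 = 2824 J (the clockwise enclosed area).

W_net ≈ 2820 J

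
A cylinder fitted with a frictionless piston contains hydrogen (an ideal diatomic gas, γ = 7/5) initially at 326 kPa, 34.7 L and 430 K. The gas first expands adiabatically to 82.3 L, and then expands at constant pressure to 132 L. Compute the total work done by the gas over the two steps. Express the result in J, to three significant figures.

Step 1 (adiabatic): W = (P₁V₁ − P₂V₂)/(γ−1) = (11312 − 8008)/0.4 = 8261 J.
After step 1: P = 97.3 kPa, V = 82.3 L, T = 304.4 K.
Step 2 (isobaric): W = PΔV = (97.3 kPa)(132 − 82.3 L) = 4836 J.
W_total = 8261 + 4836 = 13097 J.

W_total ≈ 13100 J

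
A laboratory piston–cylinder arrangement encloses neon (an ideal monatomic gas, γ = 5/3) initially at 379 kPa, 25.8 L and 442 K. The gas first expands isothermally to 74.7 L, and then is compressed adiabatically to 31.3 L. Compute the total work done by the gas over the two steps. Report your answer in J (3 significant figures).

Step 1 (isothermal): W = P₁V₁ ln(V₂/V₁) = (9778) ln(74.7/25.8) = 10395 J.
After step 1: P = 130.9 kPa, V = 74.7 L, T = 442 K.
Step 2 (adiabatic): W = (P₁V₁ − P₂V₂)/(γ−1) = (9778 − 17463)/0.667 = -11527 J.
W_total = 10395 − 11527 = -1131 J.

W_total ≈ -1130 J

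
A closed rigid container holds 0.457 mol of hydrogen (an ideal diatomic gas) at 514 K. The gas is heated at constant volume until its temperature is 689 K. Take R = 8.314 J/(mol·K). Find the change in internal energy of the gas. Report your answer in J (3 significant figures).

ΔU ≈ 1660 J

Constant volume ⇒ W = 0, so Q = ΔU = nCᵥΔT with Cᵥ = 5R/2 = 20.79 J/(mol·K).
ΔU = (0.457)(20.79)(689 − 514) = 1662 J.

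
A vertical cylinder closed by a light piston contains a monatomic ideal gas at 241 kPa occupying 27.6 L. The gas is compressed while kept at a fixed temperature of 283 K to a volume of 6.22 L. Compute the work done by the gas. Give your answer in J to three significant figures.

W ≈ -9910 J

Isothermal: W = nRT ln(V₂/V₁) = P₁V₁ ln(V₂/V₁).
P₁V₁ = (241 kPa)(27.6 L) = 6652 J.
W = 6652 × ln(6.22/27.6) = 6652 × -1.49
W_by_gas = -9911 J.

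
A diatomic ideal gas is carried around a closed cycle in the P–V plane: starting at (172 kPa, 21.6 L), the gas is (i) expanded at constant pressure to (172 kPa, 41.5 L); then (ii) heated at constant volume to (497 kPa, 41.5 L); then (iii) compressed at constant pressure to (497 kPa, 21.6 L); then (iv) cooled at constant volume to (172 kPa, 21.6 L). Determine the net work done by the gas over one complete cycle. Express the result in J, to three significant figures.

W_net ≈ -6470 J

Constant-volume legs do no work.
W(i) = (172)(41.5 − 21.6) = 3423 J; W(iii) = (497)(21.6 − 41.5) = -9890 J.
W_net = 3423 − 9890 = -6468 J (the counter-clockwise enclosed area).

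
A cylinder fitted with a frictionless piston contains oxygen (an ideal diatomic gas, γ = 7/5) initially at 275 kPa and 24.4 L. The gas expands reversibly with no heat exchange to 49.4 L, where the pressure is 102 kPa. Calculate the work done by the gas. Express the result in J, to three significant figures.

W ≈ 4180 J

Adiabatic: W = (P₁V₁ − P₂V₂)/(γ − 1) with γ = 7/5.
P₁V₁ = 6710 J, P₂V₂ = 5039 J.
W = (6710 − 5039) / 0.4 = 4178 J.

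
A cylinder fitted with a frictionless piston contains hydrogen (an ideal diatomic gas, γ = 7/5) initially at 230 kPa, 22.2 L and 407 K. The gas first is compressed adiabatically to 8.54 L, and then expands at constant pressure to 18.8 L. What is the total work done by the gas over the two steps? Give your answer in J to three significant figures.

W_total ≈ 3050 J

Step 1 (adiabatic): W = (P₁V₁ − P₂V₂)/(γ−1) = (5106 − 7482)/0.4 = -5941 J.
After step 1: P = 876.2 kPa, V = 8.54 L, T = 596.4 K.
Step 2 (isobaric): W = PΔV = (876.2 kPa)(18.8 − 8.54 L) = 8989 J.
W_total = -5941 + 8989 = 3048 J.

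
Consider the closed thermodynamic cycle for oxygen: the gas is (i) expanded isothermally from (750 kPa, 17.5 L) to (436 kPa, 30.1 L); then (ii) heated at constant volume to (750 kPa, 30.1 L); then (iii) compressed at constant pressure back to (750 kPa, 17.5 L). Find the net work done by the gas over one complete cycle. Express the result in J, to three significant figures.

Leg (i): W = PᵢVᵢ ln(V_f/Vᵢ) = (13125) ln(30.1/17.5) = 7118 J.
Leg (ii): W = 0.
Leg (iii): W = PΔV = (750)(17.5 − 30.1) = -9450 J.
W_net = 7118 − 9450 = -2332 J.

W_net ≈ -2330 J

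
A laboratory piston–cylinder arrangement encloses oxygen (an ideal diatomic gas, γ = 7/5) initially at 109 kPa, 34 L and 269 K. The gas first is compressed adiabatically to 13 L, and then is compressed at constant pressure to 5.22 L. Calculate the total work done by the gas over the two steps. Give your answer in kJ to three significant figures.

Step 1 (adiabatic): W = (P₁V₁ − P₂V₂)/(γ−1) = (3706 − 5444)/0.4 = -4345 J.
After step 1: P = 418.8 kPa, V = 13 L, T = 395.2 K.
Step 2 (isobaric): W = PΔV = (418.8 kPa)(5.22 − 13 L) = -3258 J.
W_total = -4345 − 3258 = -7603 J.

W_total ≈ -7.60 kJ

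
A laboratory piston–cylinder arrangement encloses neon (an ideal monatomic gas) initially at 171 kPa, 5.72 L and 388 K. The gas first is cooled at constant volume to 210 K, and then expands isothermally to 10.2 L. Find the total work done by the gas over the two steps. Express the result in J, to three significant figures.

W_total ≈ 306 J

Step 1 (isochoric): W = 0 (constant volume).
After step 1: P = 92.55 kPa (V unchanged).
Step 2 (isothermal): W = P₁V₁ ln(V₂/V₁) = (529.4) ln(10.2/5.72) = 306.2 J.
W_total = 0 + 306.2 = 306.2 J.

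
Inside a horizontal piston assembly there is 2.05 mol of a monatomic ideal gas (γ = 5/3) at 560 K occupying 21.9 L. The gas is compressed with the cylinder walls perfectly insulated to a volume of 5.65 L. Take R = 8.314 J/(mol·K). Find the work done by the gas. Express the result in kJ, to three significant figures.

Adiabatic: TV^(γ−1) = const with γ = 5/3.
T₂ = T₁ (V₁/V₂)^(γ−1) = 560 × (21.9/5.65)^0.667 = 560 × 2.468 = 1382 K.
W_by = nCᵥ(T₁ − T₂) = (2.05)(12.47)(560 − 1382) = -21010 J.

W ≈ -21.0 kJ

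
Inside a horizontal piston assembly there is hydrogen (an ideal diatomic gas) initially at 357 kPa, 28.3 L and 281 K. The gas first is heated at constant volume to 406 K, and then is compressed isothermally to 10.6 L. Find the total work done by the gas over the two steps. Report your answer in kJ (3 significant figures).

W_total ≈ -14.3 kJ

Step 1 (isochoric): W = 0 (constant volume).
After step 1: P = 515.8 kPa (V unchanged).
Step 2 (isothermal): W = P₁V₁ ln(V₂/V₁) = (14597) ln(10.6/28.3) = -14335 J.
W_total = 0 − 14335 = -14335 J.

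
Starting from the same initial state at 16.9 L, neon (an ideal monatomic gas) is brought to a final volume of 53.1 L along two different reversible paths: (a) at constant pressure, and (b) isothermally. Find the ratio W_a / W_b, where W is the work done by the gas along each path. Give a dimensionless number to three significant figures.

Path (a) isobaric: W = P₁(V₂ − V₁) → W_a/(P₁V₁) = 2.142.
Path (b) isothermal: W = P₁V₁ ln(V₂/V₁) → W_b/(P₁V₁) = 1.145.
W_a / W_b = 2.142 / 1.145 = 1.871.

W_a / W_b ≈ 1.87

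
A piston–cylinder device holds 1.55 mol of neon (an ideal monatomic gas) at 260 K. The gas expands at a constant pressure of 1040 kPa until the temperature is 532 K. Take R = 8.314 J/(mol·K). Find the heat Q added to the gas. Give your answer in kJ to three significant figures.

Isobaric: W = nRΔT = (1.55)(8.314)(272) = 3505 J.
ΔU = nCᵥΔT with Cᵥ = 3R/2: ΔU = (1.55)(12.47)(272) = 5258 J.
Q = ΔU + W = 5258 + 3505 = 8763 J.

Q ≈ 8.76 kJ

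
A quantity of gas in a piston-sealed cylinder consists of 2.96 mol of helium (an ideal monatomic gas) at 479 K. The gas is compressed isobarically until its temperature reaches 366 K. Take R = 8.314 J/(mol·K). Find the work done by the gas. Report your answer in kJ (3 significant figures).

Isobaric: W = P ΔV = nR ΔT.
W = (2.96)(8.314)(366 − 479) = -2781 J.

W ≈ -2.78 kJ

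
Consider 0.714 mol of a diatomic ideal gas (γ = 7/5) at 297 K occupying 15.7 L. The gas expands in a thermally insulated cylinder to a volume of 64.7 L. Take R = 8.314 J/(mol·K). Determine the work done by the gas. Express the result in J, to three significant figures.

W ≈ 1910 J

Adiabatic: TV^(γ−1) = const with γ = 7/5.
T₂ = T₁ (V₁/V₂)^(γ−1) = 297 × (15.7/64.7)^0.4 = 297 × 0.5675 = 168.6 K.
W_by = nCᵥ(T₁ − T₂) = (0.714)(20.79)(297 − 168.6) = 1906 J.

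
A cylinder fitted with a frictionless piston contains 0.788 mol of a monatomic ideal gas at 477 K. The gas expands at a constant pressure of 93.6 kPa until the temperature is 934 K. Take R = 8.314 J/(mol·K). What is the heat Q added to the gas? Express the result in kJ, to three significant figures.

Isobaric: W = nRΔT = (0.788)(8.314)(457) = 2994 J.
ΔU = nCᵥΔT with Cᵥ = 3R/2: ΔU = (0.788)(12.47)(457) = 4491 J.
Q = ΔU + W = 4491 + 2994 = 7485 J.

Q ≈ 7.49 kJ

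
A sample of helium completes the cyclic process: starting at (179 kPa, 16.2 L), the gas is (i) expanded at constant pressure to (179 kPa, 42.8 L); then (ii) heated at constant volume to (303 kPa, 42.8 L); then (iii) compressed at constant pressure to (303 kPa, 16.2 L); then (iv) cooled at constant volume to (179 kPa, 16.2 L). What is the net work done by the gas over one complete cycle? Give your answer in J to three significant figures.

Constant-volume legs do no work.
W(i) = (179)(42.8 − 16.2) = 4761 J; W(iii) = (303)(16.2 − 42.8) = -8060 J.
W_net = 4761 − 8060 = -3298 J (the counter-clockwise enclosed area).

W_net ≈ -3300 J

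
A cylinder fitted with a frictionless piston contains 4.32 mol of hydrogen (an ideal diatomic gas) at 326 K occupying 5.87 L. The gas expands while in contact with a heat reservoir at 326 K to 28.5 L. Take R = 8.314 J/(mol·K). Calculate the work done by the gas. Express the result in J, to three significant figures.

Isothermal: W = nRT ln(V₂/V₁).
W = (4.32)(8.314)(326) × ln(28.5/5.87)
  = 11709 × 1.58
W_by_gas = 18500 J.

W ≈ 18500 J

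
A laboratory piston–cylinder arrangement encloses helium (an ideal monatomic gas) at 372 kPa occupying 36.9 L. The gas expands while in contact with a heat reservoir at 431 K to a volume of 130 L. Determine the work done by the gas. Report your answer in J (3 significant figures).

Isothermal: W = nRT ln(V₂/V₁) = P₁V₁ ln(V₂/V₁).
P₁V₁ = (372 kPa)(36.9 L) = 13727 J.
W = 13727 × ln(130/36.9) = 13727 × 1.259
W_by_gas = 17286 J.

W ≈ 17300 J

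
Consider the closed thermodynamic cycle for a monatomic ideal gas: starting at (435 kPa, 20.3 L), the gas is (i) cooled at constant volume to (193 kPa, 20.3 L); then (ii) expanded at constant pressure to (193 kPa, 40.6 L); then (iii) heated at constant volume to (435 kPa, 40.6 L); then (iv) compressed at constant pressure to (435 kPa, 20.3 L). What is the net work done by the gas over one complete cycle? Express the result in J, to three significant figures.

W_net ≈ -4910 J

Constant-volume legs do no work.
W(ii) = (193)(40.6 − 20.3) = 3918 J; W(iv) = (435)(20.3 − 40.6) = -8830 J.
W_net = 3918 − 8830 = -4913 J (the counter-clockwise enclosed area).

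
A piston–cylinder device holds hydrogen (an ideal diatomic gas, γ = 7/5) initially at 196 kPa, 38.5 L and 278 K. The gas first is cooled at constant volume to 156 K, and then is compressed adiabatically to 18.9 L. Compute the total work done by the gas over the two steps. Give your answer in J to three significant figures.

W_total ≈ -3490 J

Step 1 (isochoric): W = 0 (constant volume).
After step 1: P = 110 kPa (V unchanged).
Step 2 (adiabatic): W = (P₁V₁ − P₂V₂)/(γ−1) = (4234 − 5629)/0.4 = -3485 J.
W_total = 0 − 3485 = -3485 J.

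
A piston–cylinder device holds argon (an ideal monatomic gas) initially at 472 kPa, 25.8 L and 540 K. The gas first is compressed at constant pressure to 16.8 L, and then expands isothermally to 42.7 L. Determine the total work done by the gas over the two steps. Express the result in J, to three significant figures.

Step 1 (isobaric): W = PΔV = (472 kPa)(16.8 − 25.8 L) = -4248 J.
After step 1: P = 472 kPa, V = 16.8 L, T = 351.6 K.
Step 2 (isothermal): W = P₁V₁ ln(V₂/V₁) = (7930) ln(42.7/16.8) = 7397 J.
W_total = -4248 + 7397 = 3149 J.

W_total ≈ 3150 J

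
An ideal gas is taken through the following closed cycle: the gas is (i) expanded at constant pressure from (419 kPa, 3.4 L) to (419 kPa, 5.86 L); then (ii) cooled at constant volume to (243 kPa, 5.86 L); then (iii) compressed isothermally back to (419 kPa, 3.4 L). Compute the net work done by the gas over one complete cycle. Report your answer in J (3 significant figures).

W_net ≈ 256 J

Leg (i): W = PΔV = (419)(5.86 − 3.4) = 1031 J.
Leg (ii): W = 0.
Leg (iii): W = PᵢVᵢ ln(V_f/Vᵢ) = (1424) ln(3.4/5.86) = -775.2 J.
W_net = 1031 − 775.2 = 255.6 J.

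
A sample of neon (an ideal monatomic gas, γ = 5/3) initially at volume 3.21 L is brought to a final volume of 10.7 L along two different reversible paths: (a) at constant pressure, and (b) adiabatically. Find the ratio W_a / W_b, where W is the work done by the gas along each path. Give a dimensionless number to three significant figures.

Path (a) isobaric: W = P₁(V₂ − V₁) → W_a/(P₁V₁) = 2.333.
Path (b) adiabatic: W = P₁V₁(1 − (V₁/V₂)^(γ−1))/(γ−1) → W_b/(P₁V₁) = 0.8278.
W_a / W_b = 2.333 / 0.8278 = 2.819.

W_a / W_b ≈ 2.82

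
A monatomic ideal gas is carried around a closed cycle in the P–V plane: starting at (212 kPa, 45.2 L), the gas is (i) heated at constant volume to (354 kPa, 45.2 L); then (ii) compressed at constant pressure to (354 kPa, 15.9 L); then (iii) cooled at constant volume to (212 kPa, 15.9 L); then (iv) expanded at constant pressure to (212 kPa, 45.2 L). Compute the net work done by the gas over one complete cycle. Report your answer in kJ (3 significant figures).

W_net ≈ -4.16 kJ

Constant-volume legs do no work.
W(ii) = (354)(15.9 − 45.2) = -10372 J; W(iv) = (212)(45.2 − 15.9) = 6212 J.
W_net = -10372 + 6212 = -4161 J (the counter-clockwise enclosed area).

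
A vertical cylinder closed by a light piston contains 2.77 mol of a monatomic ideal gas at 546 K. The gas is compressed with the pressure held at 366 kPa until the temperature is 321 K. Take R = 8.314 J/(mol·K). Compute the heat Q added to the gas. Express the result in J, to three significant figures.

Q ≈ -13000 J

Isobaric: W = nRΔT = (2.77)(8.314)(-225) = -5182 J.
ΔU = nCᵥΔT with Cᵥ = 3R/2: ΔU = (2.77)(12.47)(-225) = -7773 J.
Q = ΔU + W = -7773 − 5182 = -12954 J.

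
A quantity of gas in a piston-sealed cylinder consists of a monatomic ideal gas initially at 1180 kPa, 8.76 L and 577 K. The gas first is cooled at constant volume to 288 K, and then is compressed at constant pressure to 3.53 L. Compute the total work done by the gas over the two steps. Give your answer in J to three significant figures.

W_total ≈ -3080 J

Step 1 (isochoric): W = 0 (constant volume).
After step 1: P = 589 kPa (V unchanged).
Step 2 (isobaric): W = PΔV = (589 kPa)(3.53 − 8.76 L) = -3080 J.
W_total = 0 − 3080 = -3080 J.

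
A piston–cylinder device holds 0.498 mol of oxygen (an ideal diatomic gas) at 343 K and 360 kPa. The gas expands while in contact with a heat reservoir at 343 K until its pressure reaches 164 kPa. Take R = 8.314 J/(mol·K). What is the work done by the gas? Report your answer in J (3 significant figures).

Isothermal process: W = nRT ln(V₂/V₁) = nRT ln(P₁/P₂).
W = (0.498)(8.314)(343) × ln(360/164)
  = 1420 × ln(2.195) = 1420 × 0.7862
W_by_gas = 1117 J.

W ≈ 1120 J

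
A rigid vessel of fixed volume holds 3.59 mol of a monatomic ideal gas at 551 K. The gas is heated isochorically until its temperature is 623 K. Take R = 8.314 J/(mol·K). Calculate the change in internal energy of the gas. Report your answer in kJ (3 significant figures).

ΔU ≈ 3.22 kJ

Constant volume ⇒ W = 0, so Q = ΔU = nCᵥΔT with Cᵥ = 3R/2 = 12.47 J/(mol·K).
ΔU = (3.59)(12.47)(623 − 551) = 3224 J.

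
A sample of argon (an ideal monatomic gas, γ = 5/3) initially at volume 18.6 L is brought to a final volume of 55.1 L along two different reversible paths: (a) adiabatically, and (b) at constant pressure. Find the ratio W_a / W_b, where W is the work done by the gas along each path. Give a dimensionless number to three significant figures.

Path (a) adiabatic: W = P₁V₁(1 − (V₁/V₂)^(γ−1))/(γ−1) → W_a/(P₁V₁) = 0.7728.
Path (b) isobaric: W = P₁(V₂ − V₁) → W_b/(P₁V₁) = 1.962.
W_a / W_b = 0.7728 / 1.962 = 0.3938.

W_a / W_b ≈ 0.394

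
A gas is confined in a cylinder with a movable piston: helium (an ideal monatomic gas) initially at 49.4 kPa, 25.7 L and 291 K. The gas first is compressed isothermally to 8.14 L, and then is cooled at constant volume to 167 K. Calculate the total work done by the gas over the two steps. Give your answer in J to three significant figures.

W_total ≈ -1460 J

Step 1 (isothermal): W = P₁V₁ ln(V₂/V₁) = (1270) ln(8.14/25.7) = -1460 J.
Step 2 (isochoric): W = 0 (constant volume).
W_total = -1460 + 0 = -1460 J.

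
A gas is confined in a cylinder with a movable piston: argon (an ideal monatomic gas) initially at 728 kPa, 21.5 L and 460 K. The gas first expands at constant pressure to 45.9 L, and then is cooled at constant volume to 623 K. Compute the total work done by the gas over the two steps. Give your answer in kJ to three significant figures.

W_total ≈ 17.8 kJ

Step 1 (isobaric): W = PΔV = (728 kPa)(45.9 − 21.5 L) = 17763 J.
Step 2 (isochoric): W = 0 (constant volume).
W_total = 17763 + 0 = 17763 J.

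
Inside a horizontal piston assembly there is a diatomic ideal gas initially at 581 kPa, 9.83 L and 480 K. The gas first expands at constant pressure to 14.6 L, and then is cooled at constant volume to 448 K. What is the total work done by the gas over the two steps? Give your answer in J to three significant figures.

W_total ≈ 2770 J

Step 1 (isobaric): W = PΔV = (581 kPa)(14.6 − 9.83 L) = 2771 J.
Step 2 (isochoric): W = 0 (constant volume).
W_total = 2771 + 0 = 2771 J.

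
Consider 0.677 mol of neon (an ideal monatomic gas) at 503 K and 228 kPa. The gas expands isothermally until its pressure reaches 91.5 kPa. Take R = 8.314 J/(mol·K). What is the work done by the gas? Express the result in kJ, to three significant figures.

W ≈ 2.58 kJ

Isothermal process: W = nRT ln(V₂/V₁) = nRT ln(P₁/P₂).
W = (0.677)(8.314)(503) × ln(228/91.5)
  = 2831 × ln(2.492) = 2831 × 0.913
W_by_gas = 2585 J.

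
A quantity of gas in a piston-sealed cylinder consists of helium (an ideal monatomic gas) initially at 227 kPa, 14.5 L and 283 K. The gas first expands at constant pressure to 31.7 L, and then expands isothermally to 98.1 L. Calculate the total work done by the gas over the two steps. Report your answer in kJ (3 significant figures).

Step 1 (isobaric): W = PΔV = (227 kPa)(31.7 − 14.5 L) = 3904 J.
After step 1: P = 227 kPa, V = 31.7 L, T = 618.7 K.
Step 2 (isothermal): W = P₁V₁ ln(V₂/V₁) = (7196) ln(98.1/31.7) = 8129 J.
W_total = 3904 + 8129 = 12033 J.

W_total ≈ 12.0 kJ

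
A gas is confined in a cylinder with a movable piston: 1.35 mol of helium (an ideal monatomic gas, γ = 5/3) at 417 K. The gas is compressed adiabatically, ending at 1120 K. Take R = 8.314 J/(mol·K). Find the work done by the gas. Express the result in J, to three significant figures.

Adiabatic ⇒ Q = 0, so W_by = −ΔU = nCᵥ(T₁ − T₂).
Cᵥ = 3R/2 = 12.47 J/(mol·K).
W = (1.35)(12.47)(417 − 1120) = -11836 J.

W ≈ -11800 J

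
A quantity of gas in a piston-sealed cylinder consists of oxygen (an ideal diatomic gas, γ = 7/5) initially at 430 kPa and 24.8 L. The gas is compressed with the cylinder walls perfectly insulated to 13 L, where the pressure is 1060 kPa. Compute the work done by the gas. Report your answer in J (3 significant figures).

W ≈ -7790 J

Adiabatic: W = (P₁V₁ − P₂V₂)/(γ − 1) with γ = 7/5.
P₁V₁ = 10664 J, P₂V₂ = 13780 J.
W = (10664 − 13780) / 0.4 = -7790 J.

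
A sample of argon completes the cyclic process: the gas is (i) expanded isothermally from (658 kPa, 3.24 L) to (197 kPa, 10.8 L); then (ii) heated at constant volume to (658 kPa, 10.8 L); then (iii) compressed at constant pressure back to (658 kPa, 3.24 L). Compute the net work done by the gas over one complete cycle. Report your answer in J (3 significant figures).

Leg (i): W = PᵢVᵢ ln(V_f/Vᵢ) = (2132) ln(10.8/3.24) = 2567 J.
Leg (ii): W = 0.
Leg (iii): W = PΔV = (658)(3.24 − 10.8) = -4974 J.
W_net = 2567 − 4974 = -2408 J.

W_net ≈ -2410 J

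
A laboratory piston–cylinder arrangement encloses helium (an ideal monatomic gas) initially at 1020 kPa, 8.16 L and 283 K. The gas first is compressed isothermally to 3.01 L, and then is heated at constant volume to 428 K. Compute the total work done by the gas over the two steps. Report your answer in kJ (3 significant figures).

Step 1 (isothermal): W = P₁V₁ ln(V₂/V₁) = (8323) ln(3.01/8.16) = -8301 J.
Step 2 (isochoric): W = 0 (constant volume).
W_total = -8301 + 0 = -8301 J.

W_total ≈ -8.30 kJ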